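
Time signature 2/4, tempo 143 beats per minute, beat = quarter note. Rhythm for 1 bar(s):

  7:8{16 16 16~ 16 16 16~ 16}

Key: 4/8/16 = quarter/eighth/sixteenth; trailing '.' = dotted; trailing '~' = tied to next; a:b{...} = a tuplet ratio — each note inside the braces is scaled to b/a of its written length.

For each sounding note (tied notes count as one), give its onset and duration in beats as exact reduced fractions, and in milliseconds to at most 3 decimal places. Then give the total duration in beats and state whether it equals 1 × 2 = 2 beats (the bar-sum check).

1) 0.0ms=0b +119.88ms=2/7b
2) 119.88ms=2/7b +119.88ms=2/7b
3) 239.76ms=4/7b +239.76ms=4/7b
4) 479.52ms=8/7b +119.88ms=2/7b
5) 599.401ms=10/7b +239.76ms=4/7b
Σ=2b of 2 (143bpm 2/4) — PASS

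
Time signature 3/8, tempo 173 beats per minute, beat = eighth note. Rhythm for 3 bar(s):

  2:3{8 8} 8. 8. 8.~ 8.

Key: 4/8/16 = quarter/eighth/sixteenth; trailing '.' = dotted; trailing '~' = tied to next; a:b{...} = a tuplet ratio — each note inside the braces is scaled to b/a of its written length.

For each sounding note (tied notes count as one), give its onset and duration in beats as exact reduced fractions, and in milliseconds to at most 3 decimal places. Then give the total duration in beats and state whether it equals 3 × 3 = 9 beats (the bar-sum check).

1) 0.0ms=0b +520.231ms=3/2b
2) 520.231ms=3/2b +520.231ms=3/2b
3) 1040.462ms=3b +520.231ms=3/2b
4) 1560.694ms=9/2b +520.231ms=3/2b
5) 2080.925ms=6b +1040.462ms=3b
Σ=9b of 9 (173bpm 3/8) — PASS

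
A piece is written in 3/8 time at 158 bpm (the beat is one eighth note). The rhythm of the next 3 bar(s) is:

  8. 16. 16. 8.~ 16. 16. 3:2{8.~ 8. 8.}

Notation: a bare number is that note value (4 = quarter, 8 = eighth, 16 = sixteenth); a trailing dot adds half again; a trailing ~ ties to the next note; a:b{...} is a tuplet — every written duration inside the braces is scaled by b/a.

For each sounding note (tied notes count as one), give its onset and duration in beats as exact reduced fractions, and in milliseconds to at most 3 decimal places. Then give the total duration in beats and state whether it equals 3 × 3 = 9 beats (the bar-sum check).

1) 0.0ms=0b +569.62ms=3/2b
2) 569.62ms=3/2b +284.81ms=3/4b
3) 854.43ms=9/4b +284.81ms=3/4b
4) 1139.241ms=3b +854.43ms=9/4b
5) 1993.671ms=21/4b +284.81ms=3/4b
6) 2278.481ms=6b +759.494ms=2b
7) 3037.975ms=8b +379.747ms=1b
Σ=9b of 9 (158bpm 3/8) — PASS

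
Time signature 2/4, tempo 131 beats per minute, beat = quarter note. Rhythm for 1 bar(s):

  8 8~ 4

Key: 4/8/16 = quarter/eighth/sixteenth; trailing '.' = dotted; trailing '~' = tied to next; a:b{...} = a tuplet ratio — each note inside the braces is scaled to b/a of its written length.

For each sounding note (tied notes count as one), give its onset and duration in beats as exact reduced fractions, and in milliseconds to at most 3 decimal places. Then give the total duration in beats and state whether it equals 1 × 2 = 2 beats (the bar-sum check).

1) 0.0ms=0b +229.008ms=1/2b
2) 229.008ms=1/2b +687.023ms=3/2b
Σ=2b of 2 (131bpm 2/4) — PASS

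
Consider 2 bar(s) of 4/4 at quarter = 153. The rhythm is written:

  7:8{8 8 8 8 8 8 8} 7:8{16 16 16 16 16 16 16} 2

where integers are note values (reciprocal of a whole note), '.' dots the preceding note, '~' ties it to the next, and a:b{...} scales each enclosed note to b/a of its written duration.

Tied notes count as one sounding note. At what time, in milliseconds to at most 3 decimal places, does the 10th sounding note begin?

1. 0.0ms @ 0 + 224.09ms (4/7)
2. 224.09ms @ 4/7 + 224.09ms (4/7)
3. 448.179ms @ 8/7 + 224.09ms (4/7)
4. 672.269ms @ 12/7 + 224.09ms (4/7)
5. 896.359ms @ 16/7 + 224.09ms (4/7)
6. 1120.448ms @ 20/7 + 224.09ms (4/7)
7. 1344.538ms @ 24/7 + 224.09ms (4/7)
8. 1568.627ms @ 4 + 112.045ms (2/7)
9. 1680.672ms @ 30/7 + 112.045ms (2/7)
10. 1792.717ms @ 32/7 + 112.045ms (2/7)
11. 1904.762ms @ 34/7 + 112.045ms (2/7)
12. 2016.807ms @ 36/7 + 112.045ms (2/7)
13. 2128.852ms @ 38/7 + 112.045ms (2/7)
14. 2240.896ms @ 40/7 + 112.045ms (2/7)
15. 2352.941ms @ 6 + 784.314ms (2)

note 10 onset = 32/7b = 1792.717ms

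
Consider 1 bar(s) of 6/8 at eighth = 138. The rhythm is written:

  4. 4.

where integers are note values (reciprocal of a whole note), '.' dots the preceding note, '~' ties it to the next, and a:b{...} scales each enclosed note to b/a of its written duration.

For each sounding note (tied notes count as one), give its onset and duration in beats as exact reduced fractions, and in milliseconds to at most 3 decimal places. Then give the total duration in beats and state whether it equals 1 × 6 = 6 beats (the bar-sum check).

1) 0.0ms=0b +1304.348ms=3b
2) 1304.348ms=3b +1304.348ms=3b
Σ=6b of 6 (138bpm 6/8) — PASS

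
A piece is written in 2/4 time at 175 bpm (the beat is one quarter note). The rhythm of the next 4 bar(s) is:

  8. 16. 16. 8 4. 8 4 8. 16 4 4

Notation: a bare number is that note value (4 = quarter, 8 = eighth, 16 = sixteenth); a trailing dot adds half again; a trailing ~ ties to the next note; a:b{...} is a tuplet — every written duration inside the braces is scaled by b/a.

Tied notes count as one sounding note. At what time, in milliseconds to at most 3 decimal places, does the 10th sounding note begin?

note 10 onset = 6b = 2057.143ms

1. 0.0ms @ 0 + 257.143ms (3/4)
2. 257.143ms @ 3/4 + 128.571ms (3/8)
3. 385.714ms @ 9/8 + 128.571ms (3/8)
4. 514.286ms @ 3/2 + 171.429ms (1/2)
5. 685.714ms @ 2 + 514.286ms (3/2)
6. 1200.0ms @ 7/2 + 171.429ms (1/2)
7. 1371.429ms @ 4 + 342.857ms (1)
8. 1714.286ms @ 5 + 257.143ms (3/4)
9. 1971.429ms @ 23/4 + 85.714ms (1/4)
10. 2057.143ms @ 6 + 342.857ms (1)
11. 2400.0ms @ 7 + 342.857ms (1)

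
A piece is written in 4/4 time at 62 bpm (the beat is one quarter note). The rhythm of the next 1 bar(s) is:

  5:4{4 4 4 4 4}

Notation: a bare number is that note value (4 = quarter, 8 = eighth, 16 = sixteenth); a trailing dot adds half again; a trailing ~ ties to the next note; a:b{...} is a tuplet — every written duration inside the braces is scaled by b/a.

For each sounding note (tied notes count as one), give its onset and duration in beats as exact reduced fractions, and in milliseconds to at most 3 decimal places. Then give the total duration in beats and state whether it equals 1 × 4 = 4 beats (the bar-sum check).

1) 0.0ms=0b +774.194ms=4/5b
2) 774.194ms=4/5b +774.194ms=4/5b
3) 1548.387ms=8/5b +774.194ms=4/5b
4) 2322.581ms=12/5b +774.194ms=4/5b
5) 3096.774ms=16/5b +774.194ms=4/5b
Σ=4b of 4 (62bpm 4/4) — PASS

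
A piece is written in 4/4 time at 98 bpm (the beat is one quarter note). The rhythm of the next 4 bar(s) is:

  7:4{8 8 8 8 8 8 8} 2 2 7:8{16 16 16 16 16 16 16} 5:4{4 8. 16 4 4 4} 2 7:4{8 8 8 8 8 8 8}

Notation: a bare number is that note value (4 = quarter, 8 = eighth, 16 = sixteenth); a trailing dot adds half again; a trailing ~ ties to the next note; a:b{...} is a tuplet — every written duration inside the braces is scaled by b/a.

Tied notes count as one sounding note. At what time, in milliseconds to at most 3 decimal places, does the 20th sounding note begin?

1. 0.0ms @ 0 + 174.927ms (2/7)
2. 174.927ms @ 2/7 + 174.927ms (2/7)
3. 349.854ms @ 4/7 + 174.927ms (2/7)
4. 524.781ms @ 6/7 + 174.927ms (2/7)
5. 699.708ms @ 8/7 + 174.927ms (2/7)
6. 874.636ms @ 10/7 + 174.927ms (2/7)
7. 1049.563ms @ 12/7 + 174.927ms (2/7)
8. 1224.49ms @ 2 + 1224.49ms (2)
9. 2448.98ms @ 4 + 1224.49ms (2)
10. 3673.469ms @ 6 + 174.927ms (2/7)
11. 3848.397ms @ 44/7 + 174.927ms (2/7)
12. 4023.324ms @ 46/7 + 174.927ms (2/7)
13. 4198.251ms @ 48/7 + 174.927ms (2/7)
14. 4373.178ms @ 50/7 + 174.927ms (2/7)
15. 4548.105ms @ 52/7 + 174.927ms (2/7)
16. 4723.032ms @ 54/7 + 174.927ms (2/7)
17. 4897.959ms @ 8 + 489.796ms (4/5)
18. 5387.755ms @ 44/5 + 367.347ms (3/5)
19. 5755.102ms @ 47/5 + 122.449ms (1/5)
20. 5877.551ms @ 48/5 + 489.796ms (4/5)
21. 6367.347ms @ 52/5 + 489.796ms (4/5)
22. 6857.143ms @ 56/5 + 489.796ms (4/5)
23. 7346.939ms @ 12 + 1224.49ms (2)
24. 8571.429ms @ 14 + 174.927ms (2/7)
25. 8746.356ms @ 100/7 + 174.927ms (2/7)
26. 8921.283ms @ 102/7 + 174.927ms (2/7)
27. 9096.21ms @ 104/7 + 174.927ms (2/7)
28. 9271.137ms @ 106/7 + 174.927ms (2/7)
29. 9446.064ms @ 108/7 + 174.927ms (2/7)
30. 9620.991ms @ 110/7 + 174.927ms (2/7)

note 20 onset = 48/5b = 5877.551ms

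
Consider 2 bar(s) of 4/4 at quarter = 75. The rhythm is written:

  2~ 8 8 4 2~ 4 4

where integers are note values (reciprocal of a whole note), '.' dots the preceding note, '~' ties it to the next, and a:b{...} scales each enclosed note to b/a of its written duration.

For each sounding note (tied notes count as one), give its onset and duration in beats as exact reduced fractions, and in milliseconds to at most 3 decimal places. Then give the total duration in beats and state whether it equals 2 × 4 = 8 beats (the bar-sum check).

1) 0.0ms=0b +2000.0ms=5/2b
2) 2000.0ms=5/2b +400.0ms=1/2b
3) 2400.0ms=3b +800.0ms=1b
4) 3200.0ms=4b +2400.0ms=3b
5) 5600.0ms=7b +800.0ms=1b
Σ=8b of 8 (75bpm 4/4) — PASS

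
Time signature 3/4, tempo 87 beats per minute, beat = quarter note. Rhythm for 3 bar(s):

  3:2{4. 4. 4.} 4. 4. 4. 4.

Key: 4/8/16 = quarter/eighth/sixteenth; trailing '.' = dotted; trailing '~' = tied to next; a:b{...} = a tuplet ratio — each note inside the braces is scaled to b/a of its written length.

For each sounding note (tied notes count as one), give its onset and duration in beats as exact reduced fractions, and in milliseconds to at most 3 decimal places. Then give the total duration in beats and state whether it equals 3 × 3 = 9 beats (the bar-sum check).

1) 0.0ms=0b +689.655ms=1b
2) 689.655ms=1b +689.655ms=1b
3) 1379.31ms=2b +689.655ms=1b
4) 2068.966ms=3b +1034.483ms=3/2b
5) 3103.448ms=9/2b +1034.483ms=3/2b
6) 4137.931ms=6b +1034.483ms=3/2b
7) 5172.414ms=15/2b +1034.483ms=3/2b
Σ=9b of 9 (87bpm 3/4) — PASS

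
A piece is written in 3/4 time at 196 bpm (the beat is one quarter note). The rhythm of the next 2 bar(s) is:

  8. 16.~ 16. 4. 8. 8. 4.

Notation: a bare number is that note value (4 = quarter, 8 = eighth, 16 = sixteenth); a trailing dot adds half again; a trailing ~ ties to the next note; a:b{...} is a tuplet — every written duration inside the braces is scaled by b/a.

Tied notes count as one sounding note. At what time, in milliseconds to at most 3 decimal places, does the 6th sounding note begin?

1. 0.0ms @ 0 + 229.592ms (3/4)
2. 229.592ms @ 3/4 + 229.592ms (3/4)
3. 459.184ms @ 3/2 + 459.184ms (3/2)
4. 918.367ms @ 3 + 229.592ms (3/4)
5. 1147.959ms @ 15/4 + 229.592ms (3/4)
6. 1377.551ms @ 9/2 + 459.184ms (3/2)

note 6 onset = 9/2b = 1377.551ms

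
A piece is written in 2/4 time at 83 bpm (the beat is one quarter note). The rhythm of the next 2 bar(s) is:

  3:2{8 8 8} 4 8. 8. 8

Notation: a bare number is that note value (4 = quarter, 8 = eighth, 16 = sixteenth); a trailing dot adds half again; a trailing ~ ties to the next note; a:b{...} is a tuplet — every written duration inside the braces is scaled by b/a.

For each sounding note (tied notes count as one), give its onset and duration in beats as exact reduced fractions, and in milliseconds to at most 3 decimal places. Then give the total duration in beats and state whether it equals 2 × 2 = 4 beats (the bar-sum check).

1) 0.0ms=0b +240.964ms=1/3b
2) 240.964ms=1/3b +240.964ms=1/3b
3) 481.928ms=2/3b +240.964ms=1/3b
4) 722.892ms=1b +722.892ms=1b
5) 1445.783ms=2b +542.169ms=3/4b
6) 1987.952ms=11/4b +542.169ms=3/4b
7) 2530.12ms=7/2b +361.446ms=1/2b
Σ=4b of 4 (83bpm 2/4) — PASS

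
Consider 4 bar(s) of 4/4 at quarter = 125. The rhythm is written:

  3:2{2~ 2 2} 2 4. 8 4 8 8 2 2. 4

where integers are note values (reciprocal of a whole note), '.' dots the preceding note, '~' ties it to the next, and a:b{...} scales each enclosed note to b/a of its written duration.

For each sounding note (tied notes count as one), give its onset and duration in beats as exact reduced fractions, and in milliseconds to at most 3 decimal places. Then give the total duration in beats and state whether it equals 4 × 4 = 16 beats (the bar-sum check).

1) 0.0ms=0b +1280.0ms=8/3b
2) 1280.0ms=8/3b +640.0ms=4/3b
3) 1920.0ms=4b +960.0ms=2b
4) 2880.0ms=6b +720.0ms=3/2b
5) 3600.0ms=15/2b +240.0ms=1/2b
6) 3840.0ms=8b +480.0ms=1b
7) 4320.0ms=9b +240.0ms=1/2b
8) 4560.0ms=19/2b +240.0ms=1/2b
9) 4800.0ms=10b +960.0ms=2b
10) 5760.0ms=12b +1440.0ms=3b
11) 7200.0ms=15b +480.0ms=1b
Σ=16b of 16 (125bpm 4/4) — PASS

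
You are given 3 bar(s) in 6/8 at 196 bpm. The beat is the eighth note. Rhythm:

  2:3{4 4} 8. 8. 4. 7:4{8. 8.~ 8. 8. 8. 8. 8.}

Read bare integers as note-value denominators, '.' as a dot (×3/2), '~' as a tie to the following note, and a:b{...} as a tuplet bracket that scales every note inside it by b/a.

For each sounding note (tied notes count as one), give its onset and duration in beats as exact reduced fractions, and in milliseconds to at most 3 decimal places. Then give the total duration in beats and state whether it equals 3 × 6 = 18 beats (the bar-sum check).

1) 0.0ms=0b +918.367ms=3b
2) 918.367ms=3b +918.367ms=3b
3) 1836.735ms=6b +459.184ms=3/2b
4) 2295.918ms=15/2b +459.184ms=3/2b
5) 2755.102ms=9b +918.367ms=3b
6) 3673.469ms=12b +262.391ms=6/7b
7) 3935.86ms=90/7b +524.781ms=12/7b
8) 4460.641ms=102/7b +262.391ms=6/7b
9) 4723.032ms=108/7b +262.391ms=6/7b
10) 4985.423ms=114/7b +262.391ms=6/7b
11) 5247.813ms=120/7b +262.391ms=6/7b
Σ=18b of 18 (196bpm 6/8) — PASS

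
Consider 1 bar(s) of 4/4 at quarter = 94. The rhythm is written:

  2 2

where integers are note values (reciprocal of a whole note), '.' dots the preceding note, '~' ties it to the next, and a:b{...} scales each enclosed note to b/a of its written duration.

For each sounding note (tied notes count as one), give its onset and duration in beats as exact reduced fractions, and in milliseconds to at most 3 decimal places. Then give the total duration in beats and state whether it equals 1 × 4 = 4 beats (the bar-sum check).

1) 0.0ms=0b +1276.596ms=2b
2) 1276.596ms=2b +1276.596ms=2b
Σ=4b of 4 (94bpm 4/4) — PASS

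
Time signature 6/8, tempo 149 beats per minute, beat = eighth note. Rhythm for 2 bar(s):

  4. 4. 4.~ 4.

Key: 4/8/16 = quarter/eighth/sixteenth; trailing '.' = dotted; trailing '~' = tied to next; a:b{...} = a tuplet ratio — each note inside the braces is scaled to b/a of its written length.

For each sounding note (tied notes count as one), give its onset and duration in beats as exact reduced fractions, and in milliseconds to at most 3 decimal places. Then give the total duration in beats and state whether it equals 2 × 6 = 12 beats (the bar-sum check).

1) 0.0ms=0b +1208.054ms=3b
2) 1208.054ms=3b +1208.054ms=3b
3) 2416.107ms=6b +2416.107ms=6b
Σ=12b of 12 (149bpm 6/8) — PASS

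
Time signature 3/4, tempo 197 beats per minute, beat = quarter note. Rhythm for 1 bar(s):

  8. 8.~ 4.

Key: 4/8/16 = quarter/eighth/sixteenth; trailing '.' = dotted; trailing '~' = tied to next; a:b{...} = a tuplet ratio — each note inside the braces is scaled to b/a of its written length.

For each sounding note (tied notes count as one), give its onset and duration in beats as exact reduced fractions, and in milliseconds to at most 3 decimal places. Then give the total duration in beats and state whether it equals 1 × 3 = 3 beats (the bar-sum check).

1) 0.0ms=0b +228.426ms=3/4b
2) 228.426ms=3/4b +685.279ms=9/4b
Σ=3b of 3 (197bpm 3/4) — PASS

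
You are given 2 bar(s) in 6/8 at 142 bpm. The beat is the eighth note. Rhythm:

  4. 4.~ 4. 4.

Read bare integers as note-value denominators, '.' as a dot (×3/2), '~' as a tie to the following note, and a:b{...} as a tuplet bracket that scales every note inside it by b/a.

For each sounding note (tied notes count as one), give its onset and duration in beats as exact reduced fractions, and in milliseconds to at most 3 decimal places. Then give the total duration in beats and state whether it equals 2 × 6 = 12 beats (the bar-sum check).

1) 0.0ms=0b +1267.606ms=3b
2) 1267.606ms=3b +2535.211ms=6b
3) 3802.817ms=9b +1267.606ms=3b
Σ=12b of 12 (142bpm 6/8) — PASS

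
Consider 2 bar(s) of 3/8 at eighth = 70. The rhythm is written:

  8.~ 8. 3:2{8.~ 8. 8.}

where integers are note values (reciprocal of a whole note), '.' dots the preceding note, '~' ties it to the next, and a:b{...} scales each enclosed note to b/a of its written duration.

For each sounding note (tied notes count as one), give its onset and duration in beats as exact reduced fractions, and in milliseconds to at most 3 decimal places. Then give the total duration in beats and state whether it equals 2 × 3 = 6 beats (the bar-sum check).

1) 0.0ms=0b +2571.429ms=3b
2) 2571.429ms=3b +1714.286ms=2b
3) 4285.714ms=5b +857.143ms=1b
Σ=6b of 6 (70bpm 3/8) — PASS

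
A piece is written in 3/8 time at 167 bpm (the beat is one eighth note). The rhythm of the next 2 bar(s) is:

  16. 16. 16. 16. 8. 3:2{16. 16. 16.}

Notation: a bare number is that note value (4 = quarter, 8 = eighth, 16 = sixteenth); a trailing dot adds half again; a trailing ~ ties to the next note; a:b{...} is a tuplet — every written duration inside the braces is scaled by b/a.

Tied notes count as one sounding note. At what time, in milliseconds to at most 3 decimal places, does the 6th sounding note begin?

note 6 onset = 9/2b = 1616.766ms

1. 0.0ms @ 0 + 269.461ms (3/4)
2. 269.461ms @ 3/4 + 269.461ms (3/4)
3. 538.922ms @ 3/2 + 269.461ms (3/4)
4. 808.383ms @ 9/4 + 269.461ms (3/4)
5. 1077.844ms @ 3 + 538.922ms (3/2)
6. 1616.766ms @ 9/2 + 179.641ms (1/2)
7. 1796.407ms @ 5 + 179.641ms (1/2)
8. 1976.048ms @ 11/2 + 179.641ms (1/2)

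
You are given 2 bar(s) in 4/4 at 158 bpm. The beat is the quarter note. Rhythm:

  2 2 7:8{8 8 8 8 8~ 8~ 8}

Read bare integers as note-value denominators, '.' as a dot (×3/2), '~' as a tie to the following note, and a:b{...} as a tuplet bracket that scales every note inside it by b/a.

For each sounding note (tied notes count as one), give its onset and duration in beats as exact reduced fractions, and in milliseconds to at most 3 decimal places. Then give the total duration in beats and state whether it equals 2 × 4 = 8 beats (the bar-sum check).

1) 0.0ms=0b +759.494ms=2b
2) 759.494ms=2b +759.494ms=2b
3) 1518.987ms=4b +216.998ms=4/7b
4) 1735.986ms=32/7b +216.998ms=4/7b
5) 1952.984ms=36/7b +216.998ms=4/7b
6) 2169.982ms=40/7b +216.998ms=4/7b
7) 2386.98ms=44/7b +650.995ms=12/7b
Σ=8b of 8 (158bpm 4/4) — PASS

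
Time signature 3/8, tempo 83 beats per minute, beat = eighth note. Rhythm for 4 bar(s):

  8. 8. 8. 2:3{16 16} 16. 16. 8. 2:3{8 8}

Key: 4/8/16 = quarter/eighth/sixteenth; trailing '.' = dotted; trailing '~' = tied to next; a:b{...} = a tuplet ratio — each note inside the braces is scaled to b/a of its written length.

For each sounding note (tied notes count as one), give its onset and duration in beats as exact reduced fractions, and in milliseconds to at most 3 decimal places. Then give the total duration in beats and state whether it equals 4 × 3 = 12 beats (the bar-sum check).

1) 0.0ms=0b +1084.337ms=3/2b
2) 1084.337ms=3/2b +1084.337ms=3/2b
3) 2168.675ms=3b +1084.337ms=3/2b
4) 3253.012ms=9/2b +542.169ms=3/4b
5) 3795.181ms=21/4b +542.169ms=3/4b
6) 4337.349ms=6b +542.169ms=3/4b
7) 4879.518ms=27/4b +542.169ms=3/4b
8) 5421.687ms=15/2b +1084.337ms=3/2b
9) 6506.024ms=9b +1084.337ms=3/2b
10) 7590.361ms=21/2b +1084.337ms=3/2b
Σ=12b of 12 (83bpm 3/8) — PASS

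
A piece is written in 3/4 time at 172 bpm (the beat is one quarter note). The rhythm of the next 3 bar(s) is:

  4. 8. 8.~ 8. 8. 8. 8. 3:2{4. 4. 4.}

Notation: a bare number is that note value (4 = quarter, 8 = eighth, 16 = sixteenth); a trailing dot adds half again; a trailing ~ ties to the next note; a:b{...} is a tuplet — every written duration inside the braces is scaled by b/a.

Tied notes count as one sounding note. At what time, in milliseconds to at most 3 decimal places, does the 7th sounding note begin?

1. 0.0ms @ 0 + 523.256ms (3/2)
2. 523.256ms @ 3/2 + 261.628ms (3/4)
3. 784.884ms @ 9/4 + 523.256ms (3/2)
4. 1308.14ms @ 15/4 + 261.628ms (3/4)
5. 1569.767ms @ 9/2 + 261.628ms (3/4)
6. 1831.395ms @ 21/4 + 261.628ms (3/4)
7. 2093.023ms @ 6 + 348.837ms (1)
8. 2441.86ms @ 7 + 348.837ms (1)
9. 2790.698ms @ 8 + 348.837ms (1)

note 7 onset = 6b = 2093.023ms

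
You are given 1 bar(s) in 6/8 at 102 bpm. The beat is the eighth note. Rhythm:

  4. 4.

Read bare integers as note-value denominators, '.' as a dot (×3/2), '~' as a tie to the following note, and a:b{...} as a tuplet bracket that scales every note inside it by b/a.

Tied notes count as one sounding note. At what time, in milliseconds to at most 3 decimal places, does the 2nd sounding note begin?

note 2 onset = 3b = 1764.706ms

1. 0.0ms @ 0 + 1764.706ms (3)
2. 1764.706ms @ 3 + 1764.706ms (3)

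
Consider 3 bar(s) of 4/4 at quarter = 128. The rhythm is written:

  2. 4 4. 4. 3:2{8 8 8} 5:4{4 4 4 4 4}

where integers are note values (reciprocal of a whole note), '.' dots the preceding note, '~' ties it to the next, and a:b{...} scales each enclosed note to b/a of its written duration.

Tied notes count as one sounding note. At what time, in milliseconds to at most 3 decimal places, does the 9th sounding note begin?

note 9 onset = 44/5b = 4125.0ms

1. 0.0ms @ 0 + 1406.25ms (3)
2. 1406.25ms @ 3 + 468.75ms (1)
3. 1875.0ms @ 4 + 703.125ms (3/2)
4. 2578.125ms @ 11/2 + 703.125ms (3/2)
5. 3281.25ms @ 7 + 156.25ms (1/3)
6. 3437.5ms @ 22/3 + 156.25ms (1/3)
7. 3593.75ms @ 23/3 + 156.25ms (1/3)
8. 3750.0ms @ 8 + 375.0ms (4/5)
9. 4125.0ms @ 44/5 + 375.0ms (4/5)
10. 4500.0ms @ 48/5 + 375.0ms (4/5)
11. 4875.0ms @ 52/5 + 375.0ms (4/5)
12. 5250.0ms @ 56/5 + 375.0ms (4/5)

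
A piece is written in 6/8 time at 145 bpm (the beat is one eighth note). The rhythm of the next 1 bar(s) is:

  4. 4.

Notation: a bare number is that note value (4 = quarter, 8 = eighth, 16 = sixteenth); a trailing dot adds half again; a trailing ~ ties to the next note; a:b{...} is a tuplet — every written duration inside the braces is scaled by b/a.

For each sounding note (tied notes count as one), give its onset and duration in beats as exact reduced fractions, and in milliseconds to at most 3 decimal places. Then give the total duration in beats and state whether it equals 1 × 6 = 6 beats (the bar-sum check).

1) 0.0ms=0b +1241.379ms=3b
2) 1241.379ms=3b +1241.379ms=3b
Σ=6b of 6 (145bpm 6/8) — PASS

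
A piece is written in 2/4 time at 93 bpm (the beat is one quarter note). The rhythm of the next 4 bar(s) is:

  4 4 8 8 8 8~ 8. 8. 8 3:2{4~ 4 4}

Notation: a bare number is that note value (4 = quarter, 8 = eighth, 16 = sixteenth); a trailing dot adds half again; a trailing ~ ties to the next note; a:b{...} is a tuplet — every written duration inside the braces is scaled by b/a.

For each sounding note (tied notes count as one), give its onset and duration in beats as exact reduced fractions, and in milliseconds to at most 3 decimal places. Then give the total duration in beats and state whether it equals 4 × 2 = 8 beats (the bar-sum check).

1) 0.0ms=0b +645.161ms=1b
2) 645.161ms=1b +645.161ms=1b
3) 1290.323ms=2b +322.581ms=1/2b
4) 1612.903ms=5/2b +322.581ms=1/2b
5) 1935.484ms=3b +322.581ms=1/2b
6) 2258.065ms=7/2b +806.452ms=5/4b
7) 3064.516ms=19/4b +483.871ms=3/4b
8) 3548.387ms=11/2b +322.581ms=1/2b
9) 3870.968ms=6b +860.215ms=4/3b
10) 4731.183ms=22/3b +430.108ms=2/3b
Σ=8b of 8 (93bpm 2/4) — PASS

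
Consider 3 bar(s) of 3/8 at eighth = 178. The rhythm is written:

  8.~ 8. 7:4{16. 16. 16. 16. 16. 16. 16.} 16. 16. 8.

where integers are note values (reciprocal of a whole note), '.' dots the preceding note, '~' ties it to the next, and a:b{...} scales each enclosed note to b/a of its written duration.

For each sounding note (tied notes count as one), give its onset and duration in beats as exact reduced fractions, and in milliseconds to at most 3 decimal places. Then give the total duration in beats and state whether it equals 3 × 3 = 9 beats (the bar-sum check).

1) 0.0ms=0b +1011.236ms=3b
2) 1011.236ms=3b +144.462ms=3/7b
3) 1155.698ms=24/7b +144.462ms=3/7b
4) 1300.161ms=27/7b +144.462ms=3/7b
5) 1444.623ms=30/7b +144.462ms=3/7b
6) 1589.085ms=33/7b +144.462ms=3/7b
7) 1733.547ms=36/7b +144.462ms=3/7b
8) 1878.01ms=39/7b +144.462ms=3/7b
9) 2022.472ms=6b +252.809ms=3/4b
10) 2275.281ms=27/4b +252.809ms=3/4b
11) 2528.09ms=15/2b +505.618ms=3/2b
Σ=9b of 9 (178bpm 3/8) — PASS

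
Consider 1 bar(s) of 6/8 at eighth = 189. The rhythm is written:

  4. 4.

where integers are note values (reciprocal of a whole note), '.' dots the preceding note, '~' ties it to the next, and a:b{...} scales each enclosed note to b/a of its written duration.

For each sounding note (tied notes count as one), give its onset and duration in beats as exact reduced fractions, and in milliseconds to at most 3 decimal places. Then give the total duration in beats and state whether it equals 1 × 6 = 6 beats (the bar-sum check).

1) 0.0ms=0b +952.381ms=3b
2) 952.381ms=3b +952.381ms=3b
Σ=6b of 6 (189bpm 6/8) — PASS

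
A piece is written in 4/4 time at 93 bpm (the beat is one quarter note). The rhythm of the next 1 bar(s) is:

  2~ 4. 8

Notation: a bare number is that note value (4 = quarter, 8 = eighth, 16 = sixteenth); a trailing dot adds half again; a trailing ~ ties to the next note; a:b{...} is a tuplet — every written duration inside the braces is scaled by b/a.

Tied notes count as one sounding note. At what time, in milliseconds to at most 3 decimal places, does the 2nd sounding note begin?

1. 0.0ms @ 0 + 2258.065ms (7/2)
2. 2258.065ms @ 7/2 + 322.581ms (1/2)

note 2 onset = 7/2b = 2258.065ms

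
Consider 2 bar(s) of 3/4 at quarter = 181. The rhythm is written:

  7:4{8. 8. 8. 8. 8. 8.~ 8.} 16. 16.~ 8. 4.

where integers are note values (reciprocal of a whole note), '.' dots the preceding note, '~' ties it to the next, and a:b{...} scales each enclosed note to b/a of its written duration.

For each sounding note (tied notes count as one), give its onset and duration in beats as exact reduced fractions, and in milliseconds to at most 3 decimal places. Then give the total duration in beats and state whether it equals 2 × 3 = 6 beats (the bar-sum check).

1) 0.0ms=0b +142.068ms=3/7b
2) 142.068ms=3/7b +142.068ms=3/7b
3) 284.136ms=6/7b +142.068ms=3/7b
4) 426.204ms=9/7b +142.068ms=3/7b
5) 568.272ms=12/7b +142.068ms=3/7b
6) 710.339ms=15/7b +284.136ms=6/7b
7) 994.475ms=3b +124.309ms=3/8b
8) 1118.785ms=27/8b +372.928ms=9/8b
9) 1491.713ms=9/2b +497.238ms=3/2b
Σ=6b of 6 (181bpm 3/4) — PASS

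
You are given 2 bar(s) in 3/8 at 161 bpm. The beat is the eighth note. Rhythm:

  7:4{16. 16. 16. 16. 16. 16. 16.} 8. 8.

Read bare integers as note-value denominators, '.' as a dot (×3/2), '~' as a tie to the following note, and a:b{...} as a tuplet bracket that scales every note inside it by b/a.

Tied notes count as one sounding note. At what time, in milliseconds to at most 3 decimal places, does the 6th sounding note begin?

1. 0.0ms @ 0 + 159.716ms (3/7)
2. 159.716ms @ 3/7 + 159.716ms (3/7)
3. 319.432ms @ 6/7 + 159.716ms (3/7)
4. 479.148ms @ 9/7 + 159.716ms (3/7)
5. 638.864ms @ 12/7 + 159.716ms (3/7)
6. 798.58ms @ 15/7 + 159.716ms (3/7)
7. 958.296ms @ 18/7 + 159.716ms (3/7)
8. 1118.012ms @ 3 + 559.006ms (3/2)
9. 1677.019ms @ 9/2 + 559.006ms (3/2)

note 6 onset = 15/7b = 798.58ms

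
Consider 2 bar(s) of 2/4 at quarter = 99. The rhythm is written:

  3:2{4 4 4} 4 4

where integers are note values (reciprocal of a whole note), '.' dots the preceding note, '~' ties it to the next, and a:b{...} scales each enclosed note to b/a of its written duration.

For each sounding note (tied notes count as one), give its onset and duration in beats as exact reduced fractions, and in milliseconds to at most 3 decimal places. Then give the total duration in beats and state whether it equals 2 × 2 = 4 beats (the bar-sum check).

1) 0.0ms=0b +404.04ms=2/3b
2) 404.04ms=2/3b +404.04ms=2/3b
3) 808.081ms=4/3b +404.04ms=2/3b
4) 1212.121ms=2b +606.061ms=1b
5) 1818.182ms=3b +606.061ms=1b
Σ=4b of 4 (99bpm 2/4) — PASS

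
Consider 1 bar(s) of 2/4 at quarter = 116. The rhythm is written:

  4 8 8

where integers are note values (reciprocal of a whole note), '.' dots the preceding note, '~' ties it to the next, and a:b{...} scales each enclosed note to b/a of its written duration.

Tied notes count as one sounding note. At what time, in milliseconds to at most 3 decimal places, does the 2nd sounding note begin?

1. 0.0ms @ 0 + 517.241ms (1)
2. 517.241ms @ 1 + 258.621ms (1/2)
3. 775.862ms @ 3/2 + 258.621ms (1/2)

note 2 onset = 1b = 517.241ms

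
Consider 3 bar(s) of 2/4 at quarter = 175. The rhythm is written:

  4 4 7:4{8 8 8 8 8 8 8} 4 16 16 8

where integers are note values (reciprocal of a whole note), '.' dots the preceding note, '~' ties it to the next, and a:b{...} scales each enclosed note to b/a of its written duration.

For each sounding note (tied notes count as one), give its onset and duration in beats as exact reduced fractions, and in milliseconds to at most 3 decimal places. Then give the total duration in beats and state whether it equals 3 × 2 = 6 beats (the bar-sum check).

1) 0.0ms=0b +342.857ms=1b
2) 342.857ms=1b +342.857ms=1b
3) 685.714ms=2b +97.959ms=2/7b
4) 783.673ms=16/7b +97.959ms=2/7b
5) 881.633ms=18/7b +97.959ms=2/7b
6) 979.592ms=20/7b +97.959ms=2/7b
7) 1077.551ms=22/7b +97.959ms=2/7b
8) 1175.51ms=24/7b +97.959ms=2/7b
9) 1273.469ms=26/7b +97.959ms=2/7b
10) 1371.429ms=4b +342.857ms=1b
11) 1714.286ms=5b +85.714ms=1/4b
12) 1800.0ms=21/4b +85.714ms=1/4b
13) 1885.714ms=11/2b +171.429ms=1/2b
Σ=6b of 6 (175bpm 2/4) — PASS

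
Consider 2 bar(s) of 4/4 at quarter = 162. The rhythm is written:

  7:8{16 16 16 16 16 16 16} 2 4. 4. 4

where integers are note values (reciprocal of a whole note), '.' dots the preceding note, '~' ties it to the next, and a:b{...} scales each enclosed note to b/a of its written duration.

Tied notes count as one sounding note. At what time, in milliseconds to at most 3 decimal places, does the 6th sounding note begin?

note 6 onset = 10/7b = 529.101ms

1. 0.0ms @ 0 + 105.82ms (2/7)
2. 105.82ms @ 2/7 + 105.82ms (2/7)
3. 211.64ms @ 4/7 + 105.82ms (2/7)
4. 317.46ms @ 6/7 + 105.82ms (2/7)
5. 423.28ms @ 8/7 + 105.82ms (2/7)
6. 529.101ms @ 10/7 + 105.82ms (2/7)
7. 634.921ms @ 12/7 + 105.82ms (2/7)
8. 740.741ms @ 2 + 740.741ms (2)
9. 1481.481ms @ 4 + 555.556ms (3/2)
10. 2037.037ms @ 11/2 + 555.556ms (3/2)
11. 2592.593ms @ 7 + 370.37ms (1)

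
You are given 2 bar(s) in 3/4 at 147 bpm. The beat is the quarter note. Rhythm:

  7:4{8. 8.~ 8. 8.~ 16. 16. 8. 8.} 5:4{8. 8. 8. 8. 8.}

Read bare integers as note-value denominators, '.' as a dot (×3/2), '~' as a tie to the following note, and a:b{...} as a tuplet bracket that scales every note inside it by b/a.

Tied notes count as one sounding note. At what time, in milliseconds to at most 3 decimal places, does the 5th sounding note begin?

note 5 onset = 15/7b = 874.636ms

1. 0.0ms @ 0 + 174.927ms (3/7)
2. 174.927ms @ 3/7 + 349.854ms (6/7)
3. 524.781ms @ 9/7 + 262.391ms (9/14)
4. 787.172ms @ 27/14 + 87.464ms (3/14)
5. 874.636ms @ 15/7 + 174.927ms (3/7)
6. 1049.563ms @ 18/7 + 174.927ms (3/7)
7. 1224.49ms @ 3 + 244.898ms (3/5)
8. 1469.388ms @ 18/5 + 244.898ms (3/5)
9. 1714.286ms @ 21/5 + 244.898ms (3/5)
10. 1959.184ms @ 24/5 + 244.898ms (3/5)
11. 2204.082ms @ 27/5 + 244.898ms (3/5)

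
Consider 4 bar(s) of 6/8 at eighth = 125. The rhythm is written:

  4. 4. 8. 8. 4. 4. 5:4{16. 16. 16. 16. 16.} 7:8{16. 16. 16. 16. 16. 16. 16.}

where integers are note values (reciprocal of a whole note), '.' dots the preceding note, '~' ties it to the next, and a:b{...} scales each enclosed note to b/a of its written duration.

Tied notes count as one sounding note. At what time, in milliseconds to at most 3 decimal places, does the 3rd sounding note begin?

note 3 onset = 6b = 2880.0ms

1. 0.0ms @ 0 + 1440.0ms (3)
2. 1440.0ms @ 3 + 1440.0ms (3)
3. 2880.0ms @ 6 + 720.0ms (3/2)
4. 3600.0ms @ 15/2 + 720.0ms (3/2)
5. 4320.0ms @ 9 + 1440.0ms (3)
6. 5760.0ms @ 12 + 1440.0ms (3)
7. 7200.0ms @ 15 + 288.0ms (3/5)
8. 7488.0ms @ 78/5 + 288.0ms (3/5)
9. 7776.0ms @ 81/5 + 288.0ms (3/5)
10. 8064.0ms @ 84/5 + 288.0ms (3/5)
11. 8352.0ms @ 87/5 + 288.0ms (3/5)
12. 8640.0ms @ 18 + 411.429ms (6/7)
13. 9051.429ms @ 132/7 + 411.429ms (6/7)
14. 9462.857ms @ 138/7 + 411.429ms (6/7)
15. 9874.286ms @ 144/7 + 411.429ms (6/7)
16. 10285.714ms @ 150/7 + 411.429ms (6/7)
17. 10697.143ms @ 156/7 + 411.429ms (6/7)
18. 11108.571ms @ 162/7 + 411.429ms (6/7)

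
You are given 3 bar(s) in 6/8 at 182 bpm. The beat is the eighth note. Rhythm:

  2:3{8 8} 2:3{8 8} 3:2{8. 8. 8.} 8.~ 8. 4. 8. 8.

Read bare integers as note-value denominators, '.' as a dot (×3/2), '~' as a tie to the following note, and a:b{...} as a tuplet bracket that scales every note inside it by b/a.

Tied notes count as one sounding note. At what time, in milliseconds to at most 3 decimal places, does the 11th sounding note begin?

1. 0.0ms @ 0 + 494.505ms (3/2)
2. 494.505ms @ 3/2 + 494.505ms (3/2)
3. 989.011ms @ 3 + 494.505ms (3/2)
4. 1483.516ms @ 9/2 + 494.505ms (3/2)
5. 1978.022ms @ 6 + 329.67ms (1)
6. 2307.692ms @ 7 + 329.67ms (1)
7. 2637.363ms @ 8 + 329.67ms (1)
8. 2967.033ms @ 9 + 989.011ms (3)
9. 3956.044ms @ 12 + 989.011ms (3)
10. 4945.055ms @ 15 + 494.505ms (3/2)
11. 5439.56ms @ 33/2 + 494.505ms (3/2)

note 11 onset = 33/2b = 5439.56ms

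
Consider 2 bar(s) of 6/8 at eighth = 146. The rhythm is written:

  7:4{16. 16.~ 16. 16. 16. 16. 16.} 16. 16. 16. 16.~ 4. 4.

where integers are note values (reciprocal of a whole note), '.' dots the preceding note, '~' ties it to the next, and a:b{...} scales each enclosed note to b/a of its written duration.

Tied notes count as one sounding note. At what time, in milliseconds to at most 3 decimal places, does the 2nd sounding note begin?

1. 0.0ms @ 0 + 176.125ms (3/7)
2. 176.125ms @ 3/7 + 352.25ms (6/7)
3. 528.376ms @ 9/7 + 176.125ms (3/7)
4. 704.501ms @ 12/7 + 176.125ms (3/7)
5. 880.626ms @ 15/7 + 176.125ms (3/7)
6. 1056.751ms @ 18/7 + 176.125ms (3/7)
7. 1232.877ms @ 3 + 308.219ms (3/4)
8. 1541.096ms @ 15/4 + 308.219ms (3/4)
9. 1849.315ms @ 9/2 + 308.219ms (3/4)
10. 2157.534ms @ 21/4 + 1541.096ms (15/4)
11. 3698.63ms @ 9 + 1232.877ms (3)

note 2 onset = 3/7b = 176.125ms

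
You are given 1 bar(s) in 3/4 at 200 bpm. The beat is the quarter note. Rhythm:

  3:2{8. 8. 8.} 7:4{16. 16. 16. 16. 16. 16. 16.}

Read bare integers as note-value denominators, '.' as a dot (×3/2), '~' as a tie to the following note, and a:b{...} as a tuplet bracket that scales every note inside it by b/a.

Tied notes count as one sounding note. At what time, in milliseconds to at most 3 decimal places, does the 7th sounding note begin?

1. 0.0ms @ 0 + 150.0ms (1/2)
2. 150.0ms @ 1/2 + 150.0ms (1/2)
3. 300.0ms @ 1 + 150.0ms (1/2)
4. 450.0ms @ 3/2 + 64.286ms (3/14)
5. 514.286ms @ 12/7 + 64.286ms (3/14)
6. 578.571ms @ 27/14 + 64.286ms (3/14)
7. 642.857ms @ 15/7 + 64.286ms (3/14)
8. 707.143ms @ 33/14 + 64.286ms (3/14)
9. 771.429ms @ 18/7 + 64.286ms (3/14)
10. 835.714ms @ 39/14 + 64.286ms (3/14)

note 7 onset = 15/7b = 642.857ms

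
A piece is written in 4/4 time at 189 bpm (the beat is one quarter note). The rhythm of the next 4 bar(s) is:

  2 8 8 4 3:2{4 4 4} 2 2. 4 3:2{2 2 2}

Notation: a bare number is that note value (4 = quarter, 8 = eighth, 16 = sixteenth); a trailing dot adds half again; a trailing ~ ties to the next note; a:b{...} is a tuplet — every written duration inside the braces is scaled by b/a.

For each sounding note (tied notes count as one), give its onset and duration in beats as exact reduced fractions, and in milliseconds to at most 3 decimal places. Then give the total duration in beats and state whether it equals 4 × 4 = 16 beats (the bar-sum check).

1) 0.0ms=0b +634.921ms=2b
2) 634.921ms=2b +158.73ms=1/2b
3) 793.651ms=5/2b +158.73ms=1/2b
4) 952.381ms=3b +317.46ms=1b
5) 1269.841ms=4b +211.64ms=2/3b
6) 1481.481ms=14/3b +211.64ms=2/3b
7) 1693.122ms=16/3b +211.64ms=2/3b
8) 1904.762ms=6b +634.921ms=2b
9) 2539.683ms=8b +952.381ms=3b
10) 3492.063ms=11b +317.46ms=1b
11) 3809.524ms=12b +423.28ms=4/3b
12) 4232.804ms=40/3b +423.28ms=4/3b
13) 4656.085ms=44/3b +423.28ms=4/3b
Σ=16b of 16 (189bpm 4/4) — PASS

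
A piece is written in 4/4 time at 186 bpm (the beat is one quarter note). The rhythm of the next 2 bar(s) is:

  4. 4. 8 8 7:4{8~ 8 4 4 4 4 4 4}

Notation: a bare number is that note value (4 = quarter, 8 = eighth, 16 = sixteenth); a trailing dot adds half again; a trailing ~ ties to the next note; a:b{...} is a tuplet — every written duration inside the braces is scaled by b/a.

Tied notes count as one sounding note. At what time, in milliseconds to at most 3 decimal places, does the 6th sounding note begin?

1. 0.0ms @ 0 + 483.871ms (3/2)
2. 483.871ms @ 3/2 + 483.871ms (3/2)
3. 967.742ms @ 3 + 161.29ms (1/2)
4. 1129.032ms @ 7/2 + 161.29ms (1/2)
5. 1290.323ms @ 4 + 184.332ms (4/7)
6. 1474.654ms @ 32/7 + 184.332ms (4/7)
7. 1658.986ms @ 36/7 + 184.332ms (4/7)
8. 1843.318ms @ 40/7 + 184.332ms (4/7)
9. 2027.65ms @ 44/7 + 184.332ms (4/7)
10. 2211.982ms @ 48/7 + 184.332ms (4/7)
11. 2396.313ms @ 52/7 + 184.332ms (4/7)

note 6 onset = 32/7b = 1474.654ms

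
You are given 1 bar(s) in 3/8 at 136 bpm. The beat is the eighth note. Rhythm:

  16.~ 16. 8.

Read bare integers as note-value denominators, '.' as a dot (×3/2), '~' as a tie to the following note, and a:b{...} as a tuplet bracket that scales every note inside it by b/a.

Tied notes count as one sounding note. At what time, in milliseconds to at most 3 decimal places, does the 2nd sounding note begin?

note 2 onset = 3/2b = 661.765ms

1. 0.0ms @ 0 + 661.765ms (3/2)
2. 661.765ms @ 3/2 + 661.765ms (3/2)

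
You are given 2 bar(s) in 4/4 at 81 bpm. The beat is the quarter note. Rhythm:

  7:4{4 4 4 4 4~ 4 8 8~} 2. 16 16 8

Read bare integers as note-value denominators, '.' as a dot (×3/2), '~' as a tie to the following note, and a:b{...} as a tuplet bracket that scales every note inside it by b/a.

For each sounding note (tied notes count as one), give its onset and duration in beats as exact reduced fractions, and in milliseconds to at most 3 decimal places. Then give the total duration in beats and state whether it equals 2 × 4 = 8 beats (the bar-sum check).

1) 0.0ms=0b +423.28ms=4/7b
2) 423.28ms=4/7b +423.28ms=4/7b
3) 846.561ms=8/7b +423.28ms=4/7b
4) 1269.841ms=12/7b +423.28ms=4/7b
5) 1693.122ms=16/7b +846.561ms=8/7b
6) 2539.683ms=24/7b +211.64ms=2/7b
7) 2751.323ms=26/7b +2433.862ms=23/7b
8) 5185.185ms=7b +185.185ms=1/4b
9) 5370.37ms=29/4b +185.185ms=1/4b
10) 5555.556ms=15/2b +370.37ms=1/2b
Σ=8b of 8 (81bpm 4/4) — PASS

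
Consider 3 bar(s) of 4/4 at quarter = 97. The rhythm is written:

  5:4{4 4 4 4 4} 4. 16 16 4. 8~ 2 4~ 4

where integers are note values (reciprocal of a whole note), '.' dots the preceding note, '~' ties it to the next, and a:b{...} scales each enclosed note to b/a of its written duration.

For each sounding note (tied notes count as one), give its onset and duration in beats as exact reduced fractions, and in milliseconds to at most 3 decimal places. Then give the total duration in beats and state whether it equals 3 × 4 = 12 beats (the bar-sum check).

1) 0.0ms=0b +494.845ms=4/5b
2) 494.845ms=4/5b +494.845ms=4/5b
3) 989.691ms=8/5b +494.845ms=4/5b
4) 1484.536ms=12/5b +494.845ms=4/5b
5) 1979.381ms=16/5b +494.845ms=4/5b
6) 2474.227ms=4b +927.835ms=3/2b
7) 3402.062ms=11/2b +154.639ms=1/4b
8) 3556.701ms=23/4b +154.639ms=1/4b
9) 3711.34ms=6b +927.835ms=3/2b
10) 4639.175ms=15/2b +1546.392ms=5/2b
11) 6185.567ms=10b +1237.113ms=2b
Σ=12b of 12 (97bpm 4/4) — PASS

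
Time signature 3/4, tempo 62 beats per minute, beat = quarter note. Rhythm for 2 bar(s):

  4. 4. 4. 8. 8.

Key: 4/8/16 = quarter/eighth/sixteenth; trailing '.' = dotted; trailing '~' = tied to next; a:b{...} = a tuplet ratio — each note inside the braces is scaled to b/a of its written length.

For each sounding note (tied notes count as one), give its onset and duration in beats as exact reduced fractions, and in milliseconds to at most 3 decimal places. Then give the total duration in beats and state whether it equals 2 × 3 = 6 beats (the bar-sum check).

1) 0.0ms=0b +1451.613ms=3/2b
2) 1451.613ms=3/2b +1451.613ms=3/2b
3) 2903.226ms=3b +1451.613ms=3/2b
4) 4354.839ms=9/2b +725.806ms=3/4b
5) 5080.645ms=21/4b +725.806ms=3/4b
Σ=6b of 6 (62bpm 3/4) — PASS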